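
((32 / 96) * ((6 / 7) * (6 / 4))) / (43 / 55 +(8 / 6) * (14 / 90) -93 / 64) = -285120 / 308623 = -0.92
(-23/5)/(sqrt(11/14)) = -23 * sqrt(154)/55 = -5.19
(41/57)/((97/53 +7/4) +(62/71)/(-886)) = 273389476/1360376535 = 0.20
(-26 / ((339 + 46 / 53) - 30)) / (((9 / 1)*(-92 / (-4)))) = -0.00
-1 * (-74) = 74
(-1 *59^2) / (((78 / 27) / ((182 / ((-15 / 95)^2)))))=-8796487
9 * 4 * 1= 36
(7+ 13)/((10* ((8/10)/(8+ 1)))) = 45/2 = 22.50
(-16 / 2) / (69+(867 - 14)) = -4 / 461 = -0.01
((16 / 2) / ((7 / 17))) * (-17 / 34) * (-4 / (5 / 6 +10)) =1632 / 455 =3.59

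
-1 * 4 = -4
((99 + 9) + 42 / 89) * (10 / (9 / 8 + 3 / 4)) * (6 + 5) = 6363.69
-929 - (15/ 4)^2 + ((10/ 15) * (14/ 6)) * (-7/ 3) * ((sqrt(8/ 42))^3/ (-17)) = -15089/ 16 + 16 * sqrt(21)/ 4131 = -943.04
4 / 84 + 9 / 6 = 65 / 42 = 1.55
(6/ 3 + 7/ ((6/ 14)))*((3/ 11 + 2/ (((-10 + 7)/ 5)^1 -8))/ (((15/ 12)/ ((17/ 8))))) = 323/ 258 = 1.25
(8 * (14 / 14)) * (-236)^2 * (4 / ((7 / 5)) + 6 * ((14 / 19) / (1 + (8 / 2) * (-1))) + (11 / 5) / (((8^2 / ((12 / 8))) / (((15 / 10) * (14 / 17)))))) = 7289523809 / 11305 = 644805.29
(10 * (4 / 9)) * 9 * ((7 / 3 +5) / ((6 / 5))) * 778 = 1711600 / 9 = 190177.78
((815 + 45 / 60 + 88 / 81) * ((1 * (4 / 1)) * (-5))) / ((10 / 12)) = -529310 / 27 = -19604.07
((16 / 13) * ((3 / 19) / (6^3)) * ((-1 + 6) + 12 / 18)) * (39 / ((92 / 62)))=527 / 3933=0.13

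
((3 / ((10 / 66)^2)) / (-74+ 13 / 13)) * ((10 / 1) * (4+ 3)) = -45738 / 365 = -125.31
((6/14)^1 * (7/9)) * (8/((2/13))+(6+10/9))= 532/27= 19.70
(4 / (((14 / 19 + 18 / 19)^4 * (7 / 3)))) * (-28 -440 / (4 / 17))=-371023887 / 917504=-404.38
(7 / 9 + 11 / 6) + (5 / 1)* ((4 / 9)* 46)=629 / 6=104.83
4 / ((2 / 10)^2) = 100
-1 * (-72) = 72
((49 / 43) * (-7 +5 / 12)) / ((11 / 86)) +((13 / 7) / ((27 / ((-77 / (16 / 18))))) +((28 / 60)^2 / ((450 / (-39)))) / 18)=-863524639 / 13365000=-64.61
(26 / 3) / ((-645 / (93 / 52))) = -31 / 1290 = -0.02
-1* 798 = -798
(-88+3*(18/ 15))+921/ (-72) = -11663/ 120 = -97.19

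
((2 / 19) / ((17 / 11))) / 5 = 0.01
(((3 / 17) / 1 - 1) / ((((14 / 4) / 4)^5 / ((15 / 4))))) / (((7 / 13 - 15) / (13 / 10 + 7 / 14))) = 1437696 / 1918399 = 0.75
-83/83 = -1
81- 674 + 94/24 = -7069/12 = -589.08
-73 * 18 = -1314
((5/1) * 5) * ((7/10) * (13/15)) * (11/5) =1001/30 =33.37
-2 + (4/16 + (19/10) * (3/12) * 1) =-51/40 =-1.28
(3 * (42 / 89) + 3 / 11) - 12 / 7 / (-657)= 1.69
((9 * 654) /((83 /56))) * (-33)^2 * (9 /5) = 3230566416 /415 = 7784497.39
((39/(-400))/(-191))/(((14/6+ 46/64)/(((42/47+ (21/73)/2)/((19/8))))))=6663384/91204300175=0.00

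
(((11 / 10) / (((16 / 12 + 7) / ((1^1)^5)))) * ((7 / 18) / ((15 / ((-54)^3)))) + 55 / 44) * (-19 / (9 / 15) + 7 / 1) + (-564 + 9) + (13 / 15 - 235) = 46771229 / 3750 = 12472.33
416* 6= 2496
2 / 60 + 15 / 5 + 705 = 708.03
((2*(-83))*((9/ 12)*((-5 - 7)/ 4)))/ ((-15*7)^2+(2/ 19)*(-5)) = 14193/ 418930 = 0.03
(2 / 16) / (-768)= -1 / 6144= -0.00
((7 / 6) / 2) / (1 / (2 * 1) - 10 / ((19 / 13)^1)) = -133 / 1446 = -0.09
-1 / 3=-0.33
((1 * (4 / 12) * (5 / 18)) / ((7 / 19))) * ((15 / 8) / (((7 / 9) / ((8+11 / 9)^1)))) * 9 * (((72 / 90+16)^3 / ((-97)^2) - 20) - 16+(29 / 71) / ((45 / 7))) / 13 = -3230313573701 / 23568415920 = -137.06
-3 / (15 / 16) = -16 / 5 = -3.20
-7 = -7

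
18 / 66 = 3 / 11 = 0.27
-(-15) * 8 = 120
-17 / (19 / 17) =-289 / 19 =-15.21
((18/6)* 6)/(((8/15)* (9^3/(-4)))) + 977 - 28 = 25618/27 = 948.81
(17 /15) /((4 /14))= 119 /30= 3.97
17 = 17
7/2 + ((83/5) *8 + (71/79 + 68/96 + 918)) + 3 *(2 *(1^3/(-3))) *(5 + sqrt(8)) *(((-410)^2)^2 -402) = -2678821379880401/9480 -113030438392 *sqrt(2) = -442425273859.04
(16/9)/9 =16/81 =0.20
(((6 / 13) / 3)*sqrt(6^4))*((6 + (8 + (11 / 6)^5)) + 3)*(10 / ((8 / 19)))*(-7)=-195006595 / 5616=-34723.40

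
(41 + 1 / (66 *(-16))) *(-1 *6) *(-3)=129885 / 176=737.98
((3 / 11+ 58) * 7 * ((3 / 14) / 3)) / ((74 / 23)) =9.06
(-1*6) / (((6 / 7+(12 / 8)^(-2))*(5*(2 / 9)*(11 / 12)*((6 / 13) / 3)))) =-66339 / 2255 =-29.42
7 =7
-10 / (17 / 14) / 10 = -14 / 17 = -0.82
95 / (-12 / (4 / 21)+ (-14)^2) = 5 / 7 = 0.71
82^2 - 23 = 6701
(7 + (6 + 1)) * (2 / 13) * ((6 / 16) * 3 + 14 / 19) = 1981 / 494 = 4.01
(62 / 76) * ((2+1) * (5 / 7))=465 / 266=1.75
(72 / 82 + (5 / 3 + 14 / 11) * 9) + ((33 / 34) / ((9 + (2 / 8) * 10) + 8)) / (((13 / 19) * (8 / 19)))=285114689 / 10365784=27.51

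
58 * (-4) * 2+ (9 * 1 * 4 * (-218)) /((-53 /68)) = 509072 /53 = 9605.13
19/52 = 0.37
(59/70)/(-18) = -59/1260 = -0.05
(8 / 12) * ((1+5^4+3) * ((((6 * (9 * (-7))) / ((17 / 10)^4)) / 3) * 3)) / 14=-6660000 / 4913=-1355.59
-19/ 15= -1.27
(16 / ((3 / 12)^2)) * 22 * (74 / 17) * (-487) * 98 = -19890669568 / 17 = -1170039386.35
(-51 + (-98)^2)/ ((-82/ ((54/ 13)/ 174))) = -2097/ 754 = -2.78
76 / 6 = 38 / 3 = 12.67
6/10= 3/5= 0.60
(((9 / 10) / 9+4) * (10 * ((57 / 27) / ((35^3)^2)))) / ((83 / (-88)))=-68552 / 1373184421875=-0.00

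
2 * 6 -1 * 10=2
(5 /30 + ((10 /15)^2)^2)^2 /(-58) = -3481 /1522152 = -0.00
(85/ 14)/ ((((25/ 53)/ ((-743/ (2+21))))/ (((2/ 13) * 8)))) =-5355544/ 10465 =-511.76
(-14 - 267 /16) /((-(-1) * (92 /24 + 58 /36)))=-4419 /784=-5.64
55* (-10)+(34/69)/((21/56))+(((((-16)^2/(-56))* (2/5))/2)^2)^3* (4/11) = -548.47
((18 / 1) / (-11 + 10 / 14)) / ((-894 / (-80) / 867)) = -20230 / 149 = -135.77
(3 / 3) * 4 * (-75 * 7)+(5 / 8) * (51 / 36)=-2099.11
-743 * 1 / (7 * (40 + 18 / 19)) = -14117 / 5446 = -2.59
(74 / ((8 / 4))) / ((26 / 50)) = 925 / 13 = 71.15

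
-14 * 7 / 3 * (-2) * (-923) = -180908 / 3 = -60302.67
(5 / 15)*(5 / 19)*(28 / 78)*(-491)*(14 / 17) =-481180 / 37791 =-12.73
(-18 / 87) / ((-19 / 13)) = 78 / 551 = 0.14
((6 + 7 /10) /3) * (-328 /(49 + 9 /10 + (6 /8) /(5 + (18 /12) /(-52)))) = -11361592 /776289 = -14.64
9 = 9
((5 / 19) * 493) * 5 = 12325 / 19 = 648.68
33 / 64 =0.52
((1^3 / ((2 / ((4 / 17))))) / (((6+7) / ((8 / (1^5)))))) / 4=4 / 221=0.02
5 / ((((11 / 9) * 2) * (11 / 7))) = 315 / 242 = 1.30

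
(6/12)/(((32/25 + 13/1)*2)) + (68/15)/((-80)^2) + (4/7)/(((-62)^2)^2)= 16014811661/879191992000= 0.02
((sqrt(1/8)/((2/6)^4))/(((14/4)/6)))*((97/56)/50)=23571*sqrt(2)/19600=1.70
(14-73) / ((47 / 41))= -2419 / 47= -51.47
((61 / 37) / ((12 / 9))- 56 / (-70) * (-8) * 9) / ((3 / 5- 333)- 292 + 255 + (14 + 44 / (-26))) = 180739 / 1145076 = 0.16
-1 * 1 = -1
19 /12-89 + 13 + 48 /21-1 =-6143 /84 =-73.13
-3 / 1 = -3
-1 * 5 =-5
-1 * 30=-30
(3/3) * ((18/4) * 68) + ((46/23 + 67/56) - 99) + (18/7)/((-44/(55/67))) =788477/3752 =210.15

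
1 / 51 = 0.02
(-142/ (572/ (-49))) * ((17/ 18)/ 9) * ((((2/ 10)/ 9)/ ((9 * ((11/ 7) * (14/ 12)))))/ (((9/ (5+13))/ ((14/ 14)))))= 59143/ 17200755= 0.00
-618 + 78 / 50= -15411 / 25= -616.44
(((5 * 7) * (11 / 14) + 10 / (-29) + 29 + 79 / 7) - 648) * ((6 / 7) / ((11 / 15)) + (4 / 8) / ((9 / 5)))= -157530845 / 187572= -839.84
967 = 967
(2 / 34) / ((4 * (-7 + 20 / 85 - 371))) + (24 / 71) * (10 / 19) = 324409 / 1823848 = 0.18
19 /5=3.80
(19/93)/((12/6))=19/186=0.10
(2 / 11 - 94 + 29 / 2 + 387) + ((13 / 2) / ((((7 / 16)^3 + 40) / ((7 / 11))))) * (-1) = 307.58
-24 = -24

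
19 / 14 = 1.36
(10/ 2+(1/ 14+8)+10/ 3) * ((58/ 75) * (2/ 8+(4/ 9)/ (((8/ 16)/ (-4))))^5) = -68116760683517/ 13604889600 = -5006.79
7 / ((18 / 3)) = 7 / 6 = 1.17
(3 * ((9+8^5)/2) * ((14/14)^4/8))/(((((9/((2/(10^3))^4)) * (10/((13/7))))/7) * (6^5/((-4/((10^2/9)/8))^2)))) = 426101/28125000000000000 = 0.00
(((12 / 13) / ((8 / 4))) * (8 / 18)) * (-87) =-232 / 13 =-17.85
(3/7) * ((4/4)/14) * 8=12/49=0.24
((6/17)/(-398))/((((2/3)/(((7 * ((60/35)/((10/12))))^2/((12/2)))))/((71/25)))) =-276048/2114375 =-0.13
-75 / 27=-25 / 9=-2.78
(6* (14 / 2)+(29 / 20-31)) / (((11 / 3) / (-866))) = -323451 / 110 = -2940.46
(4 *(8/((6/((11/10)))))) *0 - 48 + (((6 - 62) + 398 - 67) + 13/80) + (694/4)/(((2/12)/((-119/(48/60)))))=-12369727/80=-154621.59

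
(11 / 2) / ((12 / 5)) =55 / 24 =2.29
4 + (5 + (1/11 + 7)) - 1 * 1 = 166/11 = 15.09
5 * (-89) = -445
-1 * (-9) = 9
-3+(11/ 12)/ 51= -2.98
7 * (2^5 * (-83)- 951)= -25249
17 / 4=4.25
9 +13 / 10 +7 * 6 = 523 / 10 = 52.30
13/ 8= 1.62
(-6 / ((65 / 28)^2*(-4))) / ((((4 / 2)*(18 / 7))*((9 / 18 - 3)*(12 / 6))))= -686 / 63375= -0.01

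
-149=-149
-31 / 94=-0.33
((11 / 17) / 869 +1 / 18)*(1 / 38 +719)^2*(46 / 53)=25262.78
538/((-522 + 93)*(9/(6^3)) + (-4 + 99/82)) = -176464/6779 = -26.03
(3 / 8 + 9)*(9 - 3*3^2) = -675 / 4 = -168.75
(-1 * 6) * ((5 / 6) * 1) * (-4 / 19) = 20 / 19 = 1.05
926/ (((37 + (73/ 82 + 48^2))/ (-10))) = -151864/ 38407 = -3.95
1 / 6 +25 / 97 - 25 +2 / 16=-56921 / 2328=-24.45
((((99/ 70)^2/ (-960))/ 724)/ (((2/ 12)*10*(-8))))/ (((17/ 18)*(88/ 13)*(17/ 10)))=104247/ 5249312768000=0.00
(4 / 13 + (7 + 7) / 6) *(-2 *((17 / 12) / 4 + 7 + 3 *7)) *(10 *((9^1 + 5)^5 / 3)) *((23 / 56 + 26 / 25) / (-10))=38951152.53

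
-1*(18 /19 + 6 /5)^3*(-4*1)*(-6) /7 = -33.95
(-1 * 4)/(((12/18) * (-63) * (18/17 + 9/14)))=68/1215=0.06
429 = 429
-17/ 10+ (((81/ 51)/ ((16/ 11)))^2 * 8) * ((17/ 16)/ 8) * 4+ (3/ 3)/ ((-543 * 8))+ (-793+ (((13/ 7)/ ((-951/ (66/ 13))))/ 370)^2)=-1257859404649887435481/ 1592966962782182400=-789.63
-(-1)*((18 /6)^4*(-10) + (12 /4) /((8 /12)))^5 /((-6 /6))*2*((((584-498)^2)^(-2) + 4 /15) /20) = 791425926751305641332743 /87521305600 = 9042665912325.07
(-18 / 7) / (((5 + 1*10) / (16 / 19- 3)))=246 / 665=0.37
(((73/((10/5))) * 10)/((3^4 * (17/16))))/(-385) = -1168/106029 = -0.01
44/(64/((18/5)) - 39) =-396/191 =-2.07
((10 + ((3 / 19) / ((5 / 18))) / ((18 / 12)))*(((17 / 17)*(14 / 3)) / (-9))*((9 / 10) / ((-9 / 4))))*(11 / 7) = 43384 / 12825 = 3.38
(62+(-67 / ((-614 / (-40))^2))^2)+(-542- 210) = -6128464820690 / 8882874001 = -689.92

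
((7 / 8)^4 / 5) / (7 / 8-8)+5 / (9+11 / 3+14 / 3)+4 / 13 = 1099667 / 1896960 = 0.58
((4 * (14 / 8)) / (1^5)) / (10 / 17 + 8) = 119 / 146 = 0.82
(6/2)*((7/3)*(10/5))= 14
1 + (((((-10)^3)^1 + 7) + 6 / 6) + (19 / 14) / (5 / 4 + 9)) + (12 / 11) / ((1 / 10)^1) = -979.96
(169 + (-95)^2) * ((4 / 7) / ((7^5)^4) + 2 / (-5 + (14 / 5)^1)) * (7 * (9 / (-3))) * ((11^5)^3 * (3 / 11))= 15955512414556527318556387781438417676 / 79792266297612001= 199963143734320015244.77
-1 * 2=-2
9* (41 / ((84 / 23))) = 2829 / 28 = 101.04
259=259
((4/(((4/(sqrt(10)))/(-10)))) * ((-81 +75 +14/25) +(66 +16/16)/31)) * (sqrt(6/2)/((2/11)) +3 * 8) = 27951 * sqrt(30)/155 +121968 * sqrt(10)/155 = 3476.07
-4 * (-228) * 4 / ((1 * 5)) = 3648 / 5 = 729.60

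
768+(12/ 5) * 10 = 792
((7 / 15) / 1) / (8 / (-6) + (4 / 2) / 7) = -49 / 110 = -0.45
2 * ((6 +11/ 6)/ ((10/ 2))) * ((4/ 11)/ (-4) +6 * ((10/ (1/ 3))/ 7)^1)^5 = 1405184285062871371/ 40601762355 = 34608948.07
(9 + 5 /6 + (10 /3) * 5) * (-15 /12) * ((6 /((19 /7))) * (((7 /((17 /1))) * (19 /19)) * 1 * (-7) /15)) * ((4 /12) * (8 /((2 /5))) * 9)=272685 /323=844.23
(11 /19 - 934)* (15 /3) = -88675 /19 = -4667.11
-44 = -44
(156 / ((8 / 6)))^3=1601613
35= 35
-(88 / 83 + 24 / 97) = -10528 / 8051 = -1.31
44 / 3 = 14.67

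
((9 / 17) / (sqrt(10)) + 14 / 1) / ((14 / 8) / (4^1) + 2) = 5.81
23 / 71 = 0.32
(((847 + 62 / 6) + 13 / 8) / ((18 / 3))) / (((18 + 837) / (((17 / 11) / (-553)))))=-527 / 1126224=-0.00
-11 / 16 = -0.69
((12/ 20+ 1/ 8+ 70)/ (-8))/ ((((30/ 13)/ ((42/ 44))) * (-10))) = 257439/ 704000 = 0.37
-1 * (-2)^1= 2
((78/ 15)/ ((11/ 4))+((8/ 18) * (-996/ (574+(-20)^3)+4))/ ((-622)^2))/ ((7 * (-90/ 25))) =-168070956289/ 2239863080301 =-0.08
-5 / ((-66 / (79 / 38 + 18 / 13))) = 8555 / 32604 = 0.26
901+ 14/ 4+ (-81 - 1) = 1645/ 2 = 822.50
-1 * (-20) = 20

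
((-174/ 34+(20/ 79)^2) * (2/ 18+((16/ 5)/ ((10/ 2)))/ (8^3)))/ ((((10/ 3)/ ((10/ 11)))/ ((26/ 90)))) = -5638868339/ 126043236000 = -0.04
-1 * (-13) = 13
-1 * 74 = -74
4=4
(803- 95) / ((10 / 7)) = 2478 / 5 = 495.60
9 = 9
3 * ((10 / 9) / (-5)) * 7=-14 / 3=-4.67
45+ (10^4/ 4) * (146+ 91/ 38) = 7049605/ 19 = 371031.84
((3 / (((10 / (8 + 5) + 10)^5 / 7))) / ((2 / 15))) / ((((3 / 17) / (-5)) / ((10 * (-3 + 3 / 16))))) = 170423487 / 196689920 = 0.87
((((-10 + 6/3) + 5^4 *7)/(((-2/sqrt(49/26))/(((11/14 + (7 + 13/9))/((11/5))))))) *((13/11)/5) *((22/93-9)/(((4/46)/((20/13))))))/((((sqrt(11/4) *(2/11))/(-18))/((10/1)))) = -216369317375 *sqrt(286)/13299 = -275143783.82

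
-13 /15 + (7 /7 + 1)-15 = -208 /15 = -13.87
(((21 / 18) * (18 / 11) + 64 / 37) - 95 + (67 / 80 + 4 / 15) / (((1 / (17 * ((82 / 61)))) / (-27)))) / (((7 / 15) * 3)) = -767303375 / 1390312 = -551.89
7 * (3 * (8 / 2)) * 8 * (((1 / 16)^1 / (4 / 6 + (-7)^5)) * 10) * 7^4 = -3025260 / 50419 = -60.00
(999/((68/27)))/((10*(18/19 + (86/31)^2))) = 492500007/107318960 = 4.59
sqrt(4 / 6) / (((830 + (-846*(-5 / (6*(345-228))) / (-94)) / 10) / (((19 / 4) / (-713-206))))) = -247*sqrt(6) / 118991201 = -0.00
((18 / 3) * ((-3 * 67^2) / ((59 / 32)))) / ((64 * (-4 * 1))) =40401 / 236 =171.19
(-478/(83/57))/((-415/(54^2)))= 79449336/34445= 2306.56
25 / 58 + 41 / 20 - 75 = -42061 / 580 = -72.52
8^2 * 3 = 192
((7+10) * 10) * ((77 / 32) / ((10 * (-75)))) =-1309 / 2400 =-0.55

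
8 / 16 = 1 / 2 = 0.50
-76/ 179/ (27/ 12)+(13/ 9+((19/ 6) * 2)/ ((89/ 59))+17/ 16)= 14949827/ 2294064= 6.52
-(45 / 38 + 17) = -691 / 38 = -18.18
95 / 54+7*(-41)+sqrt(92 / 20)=-15403 / 54+sqrt(115) / 5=-283.10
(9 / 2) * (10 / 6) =7.50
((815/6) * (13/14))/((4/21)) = 10595/16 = 662.19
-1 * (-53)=53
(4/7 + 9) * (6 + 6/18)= 1273/21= 60.62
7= 7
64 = 64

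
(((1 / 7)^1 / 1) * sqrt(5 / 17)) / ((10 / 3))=3 * sqrt(85) / 1190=0.02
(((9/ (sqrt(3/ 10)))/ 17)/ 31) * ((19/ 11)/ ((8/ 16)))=114 * sqrt(30)/ 5797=0.11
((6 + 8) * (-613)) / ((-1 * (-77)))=-1226 / 11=-111.45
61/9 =6.78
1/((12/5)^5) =3125/248832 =0.01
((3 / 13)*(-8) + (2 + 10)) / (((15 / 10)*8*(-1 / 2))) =-22 / 13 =-1.69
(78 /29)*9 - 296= -7882 /29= -271.79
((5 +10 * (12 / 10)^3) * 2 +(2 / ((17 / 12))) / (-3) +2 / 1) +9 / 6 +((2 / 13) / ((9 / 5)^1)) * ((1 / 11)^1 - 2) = 17293979 / 364650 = 47.43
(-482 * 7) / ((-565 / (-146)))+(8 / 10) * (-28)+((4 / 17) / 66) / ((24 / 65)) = -680274719 / 760716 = -894.26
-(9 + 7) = -16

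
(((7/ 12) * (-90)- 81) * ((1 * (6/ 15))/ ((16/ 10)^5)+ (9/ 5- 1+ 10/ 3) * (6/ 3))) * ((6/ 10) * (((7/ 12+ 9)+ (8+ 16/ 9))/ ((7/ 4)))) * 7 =-126608794703/ 2457600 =-51517.25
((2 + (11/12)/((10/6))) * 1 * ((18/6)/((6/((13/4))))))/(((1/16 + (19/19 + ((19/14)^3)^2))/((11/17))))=3058874/8340305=0.37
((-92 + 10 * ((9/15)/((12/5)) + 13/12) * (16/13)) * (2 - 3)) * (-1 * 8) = -23584/39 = -604.72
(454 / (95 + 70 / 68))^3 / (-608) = -114935537558 / 661307057875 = -0.17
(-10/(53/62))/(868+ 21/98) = -1736/128843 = -0.01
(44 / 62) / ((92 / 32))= 176 / 713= 0.25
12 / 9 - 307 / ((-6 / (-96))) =-14732 / 3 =-4910.67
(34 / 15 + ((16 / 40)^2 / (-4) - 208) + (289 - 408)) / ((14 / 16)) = -194864 / 525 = -371.17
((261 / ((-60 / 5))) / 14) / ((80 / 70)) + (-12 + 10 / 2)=-535 / 64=-8.36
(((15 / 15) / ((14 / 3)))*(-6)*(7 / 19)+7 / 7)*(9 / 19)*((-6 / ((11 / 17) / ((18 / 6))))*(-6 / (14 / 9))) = 743580 / 27797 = 26.75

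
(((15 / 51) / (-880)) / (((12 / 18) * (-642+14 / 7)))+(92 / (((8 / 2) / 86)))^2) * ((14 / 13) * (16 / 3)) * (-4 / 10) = -104887123066901 / 11668800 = -8988681.19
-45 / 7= -6.43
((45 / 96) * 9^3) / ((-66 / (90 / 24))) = -54675 / 2816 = -19.42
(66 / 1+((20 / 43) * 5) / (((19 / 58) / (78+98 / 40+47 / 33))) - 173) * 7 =3319.66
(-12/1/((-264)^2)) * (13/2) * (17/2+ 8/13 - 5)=-107/23232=-0.00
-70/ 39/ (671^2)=-70/ 17559399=-0.00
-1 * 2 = -2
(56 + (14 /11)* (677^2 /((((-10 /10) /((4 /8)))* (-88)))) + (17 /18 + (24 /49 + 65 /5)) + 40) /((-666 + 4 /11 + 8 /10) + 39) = -7310023375 /1335810168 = -5.47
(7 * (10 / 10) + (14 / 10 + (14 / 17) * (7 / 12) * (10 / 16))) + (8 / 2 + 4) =68137 / 4080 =16.70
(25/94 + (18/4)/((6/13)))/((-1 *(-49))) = 269/1316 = 0.20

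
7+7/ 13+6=176/ 13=13.54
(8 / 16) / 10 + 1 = 21 / 20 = 1.05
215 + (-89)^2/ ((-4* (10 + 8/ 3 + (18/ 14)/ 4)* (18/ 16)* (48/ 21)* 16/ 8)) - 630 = -5821309/ 13092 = -444.65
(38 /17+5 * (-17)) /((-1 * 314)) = 1407 /5338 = 0.26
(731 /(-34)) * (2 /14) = -43 /14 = -3.07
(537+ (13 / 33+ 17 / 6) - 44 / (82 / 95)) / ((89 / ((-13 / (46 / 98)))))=-281111285 / 1846394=-152.25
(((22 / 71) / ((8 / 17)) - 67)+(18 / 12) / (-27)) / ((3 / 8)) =-339422 / 1917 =-177.06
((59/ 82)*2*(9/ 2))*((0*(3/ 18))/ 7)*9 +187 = 187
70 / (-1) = -70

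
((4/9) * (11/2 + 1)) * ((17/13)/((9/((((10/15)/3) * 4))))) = 272/729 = 0.37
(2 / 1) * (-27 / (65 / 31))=-1674 / 65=-25.75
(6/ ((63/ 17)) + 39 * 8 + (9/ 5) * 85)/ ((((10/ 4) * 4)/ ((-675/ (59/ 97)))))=-42772635/ 826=-51782.85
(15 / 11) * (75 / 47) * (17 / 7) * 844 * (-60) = -968490000 / 3619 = -267612.60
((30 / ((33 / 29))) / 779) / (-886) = -145 / 3796067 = -0.00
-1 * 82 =-82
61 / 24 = 2.54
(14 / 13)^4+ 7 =238343 / 28561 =8.35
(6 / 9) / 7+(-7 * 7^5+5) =-2470522 / 21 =-117643.90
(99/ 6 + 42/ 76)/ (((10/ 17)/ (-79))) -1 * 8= -218326/ 95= -2298.17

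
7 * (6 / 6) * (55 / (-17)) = -385 / 17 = -22.65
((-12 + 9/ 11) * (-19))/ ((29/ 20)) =46740/ 319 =146.52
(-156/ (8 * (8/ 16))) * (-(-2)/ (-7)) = 78/ 7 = 11.14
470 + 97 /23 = 10907 /23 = 474.22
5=5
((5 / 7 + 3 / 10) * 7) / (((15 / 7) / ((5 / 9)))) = 497 / 270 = 1.84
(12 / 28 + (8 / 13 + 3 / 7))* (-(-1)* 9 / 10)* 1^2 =603 / 455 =1.33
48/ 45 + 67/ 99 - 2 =-127/ 495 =-0.26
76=76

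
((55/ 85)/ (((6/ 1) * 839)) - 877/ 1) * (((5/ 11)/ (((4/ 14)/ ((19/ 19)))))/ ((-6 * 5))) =525363265/ 11296296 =46.51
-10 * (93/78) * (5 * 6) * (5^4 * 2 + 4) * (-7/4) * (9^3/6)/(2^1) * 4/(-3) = -826558425/13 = -63581417.31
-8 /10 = -4 /5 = -0.80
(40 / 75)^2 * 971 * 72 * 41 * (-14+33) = 387281408 / 25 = 15491256.32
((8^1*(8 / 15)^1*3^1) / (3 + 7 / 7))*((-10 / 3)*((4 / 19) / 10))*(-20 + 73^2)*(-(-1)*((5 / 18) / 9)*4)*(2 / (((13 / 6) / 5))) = -13591040 / 20007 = -679.31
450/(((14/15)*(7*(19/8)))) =27000/931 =29.00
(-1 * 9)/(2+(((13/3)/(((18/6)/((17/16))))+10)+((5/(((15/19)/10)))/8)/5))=-1296/2177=-0.60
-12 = -12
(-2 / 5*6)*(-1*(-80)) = -192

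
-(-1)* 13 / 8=13 / 8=1.62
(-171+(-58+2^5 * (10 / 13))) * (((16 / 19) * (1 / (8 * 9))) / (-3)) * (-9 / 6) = -2657 / 2223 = -1.20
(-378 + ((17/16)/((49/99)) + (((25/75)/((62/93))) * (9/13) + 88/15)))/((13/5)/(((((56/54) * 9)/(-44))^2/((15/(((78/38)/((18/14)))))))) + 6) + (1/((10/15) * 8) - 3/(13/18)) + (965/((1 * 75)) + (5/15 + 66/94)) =12786219403/1380446964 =9.26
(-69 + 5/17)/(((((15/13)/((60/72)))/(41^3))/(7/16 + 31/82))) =-853468915/306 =-2789114.10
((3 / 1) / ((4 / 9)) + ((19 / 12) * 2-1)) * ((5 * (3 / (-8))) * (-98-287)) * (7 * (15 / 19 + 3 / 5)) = 9516045 / 152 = 62605.56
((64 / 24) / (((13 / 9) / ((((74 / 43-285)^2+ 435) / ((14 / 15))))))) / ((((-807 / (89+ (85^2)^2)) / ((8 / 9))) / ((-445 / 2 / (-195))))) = -10470169850.14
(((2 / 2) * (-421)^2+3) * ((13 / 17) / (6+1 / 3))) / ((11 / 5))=34562580 / 3553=9727.72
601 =601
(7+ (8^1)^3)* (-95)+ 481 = -48824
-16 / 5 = -3.20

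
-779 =-779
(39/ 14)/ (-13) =-3/ 14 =-0.21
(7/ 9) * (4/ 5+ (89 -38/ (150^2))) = 7071617/ 101250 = 69.84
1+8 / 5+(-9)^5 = -295232 / 5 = -59046.40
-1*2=-2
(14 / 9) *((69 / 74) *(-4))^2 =29624 / 1369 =21.64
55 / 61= 0.90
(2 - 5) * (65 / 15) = -13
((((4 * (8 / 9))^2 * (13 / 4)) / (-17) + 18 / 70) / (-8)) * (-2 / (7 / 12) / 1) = -104087 / 112455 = -0.93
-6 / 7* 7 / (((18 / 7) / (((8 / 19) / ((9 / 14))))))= -784 / 513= -1.53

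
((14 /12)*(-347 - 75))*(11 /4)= -16247 /12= -1353.92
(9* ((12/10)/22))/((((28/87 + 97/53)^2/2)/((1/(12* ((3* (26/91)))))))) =446487741/21662504380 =0.02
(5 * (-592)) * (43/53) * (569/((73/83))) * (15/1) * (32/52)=-721326307200/50297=-14341338.59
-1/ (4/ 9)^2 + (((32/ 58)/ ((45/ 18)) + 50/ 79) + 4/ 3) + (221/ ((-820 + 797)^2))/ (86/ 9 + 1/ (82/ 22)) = -20600826917/ 7271634000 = -2.83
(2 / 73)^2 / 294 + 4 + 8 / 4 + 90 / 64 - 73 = -1644278873 / 25067616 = -65.59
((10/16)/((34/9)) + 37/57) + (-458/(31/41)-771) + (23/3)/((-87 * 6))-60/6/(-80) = -1375.82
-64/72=-8/9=-0.89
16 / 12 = 4 / 3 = 1.33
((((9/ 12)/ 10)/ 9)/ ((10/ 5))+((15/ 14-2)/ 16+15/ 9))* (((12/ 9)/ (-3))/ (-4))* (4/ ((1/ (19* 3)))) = 102961/ 2520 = 40.86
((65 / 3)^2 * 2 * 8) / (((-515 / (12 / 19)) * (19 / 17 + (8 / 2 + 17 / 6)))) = -1838720 / 1587127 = -1.16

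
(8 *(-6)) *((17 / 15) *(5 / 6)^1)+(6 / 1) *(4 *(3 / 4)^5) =-15221 / 384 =-39.64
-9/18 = -1/2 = -0.50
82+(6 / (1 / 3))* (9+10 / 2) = 334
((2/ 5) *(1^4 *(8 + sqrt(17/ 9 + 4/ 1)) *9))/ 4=3 *sqrt(53)/ 10 + 36/ 5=9.38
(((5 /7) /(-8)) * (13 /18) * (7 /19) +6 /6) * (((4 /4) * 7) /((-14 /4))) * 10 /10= -2671 /1368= -1.95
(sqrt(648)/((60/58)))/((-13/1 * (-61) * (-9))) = -29 * sqrt(2)/11895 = -0.00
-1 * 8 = -8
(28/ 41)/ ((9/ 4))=112/ 369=0.30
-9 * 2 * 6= -108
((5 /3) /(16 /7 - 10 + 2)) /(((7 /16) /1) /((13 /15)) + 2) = -182 /1563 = -0.12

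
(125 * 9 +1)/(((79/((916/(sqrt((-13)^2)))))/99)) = 102110184/1027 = 99425.69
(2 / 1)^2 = 4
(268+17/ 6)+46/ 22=18013/ 66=272.92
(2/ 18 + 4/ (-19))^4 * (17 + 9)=2171546/ 855036081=0.00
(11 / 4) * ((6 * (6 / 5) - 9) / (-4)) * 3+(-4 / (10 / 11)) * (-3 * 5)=5577 / 80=69.71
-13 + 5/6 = -73/6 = -12.17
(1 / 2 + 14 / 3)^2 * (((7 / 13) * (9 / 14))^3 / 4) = 77841 / 281216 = 0.28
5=5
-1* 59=-59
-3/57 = -1/19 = -0.05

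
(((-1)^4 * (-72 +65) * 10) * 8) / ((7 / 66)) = -5280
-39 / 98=-0.40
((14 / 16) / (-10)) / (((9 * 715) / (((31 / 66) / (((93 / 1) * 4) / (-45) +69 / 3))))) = -217 / 500591520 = -0.00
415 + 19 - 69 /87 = 12563 /29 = 433.21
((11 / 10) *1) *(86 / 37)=473 / 185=2.56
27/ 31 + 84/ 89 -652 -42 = -1909739/ 2759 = -692.19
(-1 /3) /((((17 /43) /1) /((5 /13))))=-0.32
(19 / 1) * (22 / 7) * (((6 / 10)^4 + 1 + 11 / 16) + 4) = 12157739 / 35000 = 347.36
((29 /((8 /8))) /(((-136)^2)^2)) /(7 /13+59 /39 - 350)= -1131 /4642324357120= -0.00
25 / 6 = 4.17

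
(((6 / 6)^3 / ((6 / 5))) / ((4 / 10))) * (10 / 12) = 125 / 72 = 1.74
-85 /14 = -6.07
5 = 5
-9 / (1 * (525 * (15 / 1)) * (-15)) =1 / 13125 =0.00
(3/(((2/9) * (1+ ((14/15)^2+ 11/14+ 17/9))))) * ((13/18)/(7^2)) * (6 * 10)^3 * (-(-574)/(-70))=-863460000/11137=-77530.75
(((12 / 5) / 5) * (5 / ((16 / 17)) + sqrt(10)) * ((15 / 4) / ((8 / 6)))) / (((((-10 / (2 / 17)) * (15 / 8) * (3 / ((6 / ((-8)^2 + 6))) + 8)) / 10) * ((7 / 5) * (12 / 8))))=-3 / 602 - 24 * sqrt(10) / 25585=-0.01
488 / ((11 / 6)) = 2928 / 11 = 266.18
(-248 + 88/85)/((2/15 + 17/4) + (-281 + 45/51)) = 251904/281249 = 0.90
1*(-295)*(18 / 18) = -295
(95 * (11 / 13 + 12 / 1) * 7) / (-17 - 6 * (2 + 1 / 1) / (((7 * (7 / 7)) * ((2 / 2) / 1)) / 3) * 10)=-90.74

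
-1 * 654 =-654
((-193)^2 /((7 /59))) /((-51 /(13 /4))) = -28569983 /1428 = -20006.99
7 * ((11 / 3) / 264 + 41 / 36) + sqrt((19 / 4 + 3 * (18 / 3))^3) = 581 / 72 + 91 * sqrt(91) / 8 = 116.58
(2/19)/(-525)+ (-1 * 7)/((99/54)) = -418972/109725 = -3.82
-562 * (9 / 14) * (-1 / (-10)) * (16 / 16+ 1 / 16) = -42993 / 1120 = -38.39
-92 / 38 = -46 / 19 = -2.42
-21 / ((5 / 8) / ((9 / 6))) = -252 / 5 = -50.40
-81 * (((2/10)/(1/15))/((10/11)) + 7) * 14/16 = -58401/80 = -730.01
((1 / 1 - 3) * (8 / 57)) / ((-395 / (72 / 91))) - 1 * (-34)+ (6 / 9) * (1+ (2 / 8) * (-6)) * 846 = -169372456 / 682955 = -248.00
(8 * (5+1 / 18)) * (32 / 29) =11648 / 261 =44.63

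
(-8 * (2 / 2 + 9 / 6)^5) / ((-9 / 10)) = 15625 / 18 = 868.06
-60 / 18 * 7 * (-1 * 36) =840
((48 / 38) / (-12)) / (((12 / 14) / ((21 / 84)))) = -7 / 228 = -0.03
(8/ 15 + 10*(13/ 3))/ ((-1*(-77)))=94/ 165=0.57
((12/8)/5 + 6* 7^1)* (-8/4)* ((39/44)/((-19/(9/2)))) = 148473/8360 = 17.76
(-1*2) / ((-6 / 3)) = 1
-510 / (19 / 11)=-5610 / 19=-295.26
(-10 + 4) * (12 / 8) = -9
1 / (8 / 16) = 2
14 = 14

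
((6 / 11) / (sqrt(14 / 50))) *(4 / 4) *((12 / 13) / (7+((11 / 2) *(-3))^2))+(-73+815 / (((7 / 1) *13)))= -5828 / 91+1440 *sqrt(7) / 1118117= -64.04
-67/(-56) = 1.20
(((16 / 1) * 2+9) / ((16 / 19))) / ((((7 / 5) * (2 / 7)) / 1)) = 3895 / 32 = 121.72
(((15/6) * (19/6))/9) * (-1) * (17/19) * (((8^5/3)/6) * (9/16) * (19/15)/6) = -41344/243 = -170.14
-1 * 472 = -472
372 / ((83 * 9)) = 124 / 249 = 0.50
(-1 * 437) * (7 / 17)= -3059 / 17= -179.94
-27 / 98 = -0.28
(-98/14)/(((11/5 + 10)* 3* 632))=-35/115656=-0.00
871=871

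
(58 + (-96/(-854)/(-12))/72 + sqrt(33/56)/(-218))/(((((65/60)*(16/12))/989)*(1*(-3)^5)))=-440883343/2697786 + 989*sqrt(462)/2142504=-163.41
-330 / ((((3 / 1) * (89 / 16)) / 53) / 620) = -57833600 / 89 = -649815.73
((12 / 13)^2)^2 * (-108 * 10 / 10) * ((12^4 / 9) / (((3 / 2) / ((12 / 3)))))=-13759414272 / 28561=-481755.34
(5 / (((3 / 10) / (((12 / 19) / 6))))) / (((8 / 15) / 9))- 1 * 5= 24.61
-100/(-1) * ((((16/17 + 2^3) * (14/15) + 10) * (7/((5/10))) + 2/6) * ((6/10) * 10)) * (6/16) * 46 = 45248130/17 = 2661654.71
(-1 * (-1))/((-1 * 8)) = -1/8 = -0.12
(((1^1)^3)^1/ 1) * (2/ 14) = 1/ 7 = 0.14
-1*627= -627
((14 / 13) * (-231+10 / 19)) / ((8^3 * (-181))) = 30653 / 11444992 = 0.00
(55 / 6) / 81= 55 / 486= 0.11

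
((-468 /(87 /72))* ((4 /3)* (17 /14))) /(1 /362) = -46081152 /203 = -227000.75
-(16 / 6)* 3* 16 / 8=-16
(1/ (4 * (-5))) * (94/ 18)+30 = 5353/ 180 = 29.74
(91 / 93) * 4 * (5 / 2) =910 / 93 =9.78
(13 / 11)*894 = 11622 / 11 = 1056.55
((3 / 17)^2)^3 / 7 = 729 / 168962983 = 0.00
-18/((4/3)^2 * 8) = -81/64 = -1.27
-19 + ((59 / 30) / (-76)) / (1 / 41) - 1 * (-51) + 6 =84221 / 2280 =36.94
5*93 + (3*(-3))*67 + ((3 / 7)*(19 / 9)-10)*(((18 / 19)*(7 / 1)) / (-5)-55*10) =9728506 / 1995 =4876.44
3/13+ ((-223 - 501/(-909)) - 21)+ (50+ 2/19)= -14452756/74841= -193.11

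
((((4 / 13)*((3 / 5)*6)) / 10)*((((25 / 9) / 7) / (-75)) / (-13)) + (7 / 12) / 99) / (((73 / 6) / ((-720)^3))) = -173028648960 / 949949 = -182145.20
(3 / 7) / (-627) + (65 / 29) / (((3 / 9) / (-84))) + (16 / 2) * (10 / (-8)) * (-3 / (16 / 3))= -189802537 / 339416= -559.20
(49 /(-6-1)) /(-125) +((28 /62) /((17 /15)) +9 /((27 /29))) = 2000192 /197625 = 10.12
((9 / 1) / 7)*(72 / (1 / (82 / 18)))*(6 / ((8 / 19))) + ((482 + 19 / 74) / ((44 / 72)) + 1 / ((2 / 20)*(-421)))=6798.55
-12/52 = -3/13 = -0.23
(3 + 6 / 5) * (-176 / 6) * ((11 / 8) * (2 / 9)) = -1694 / 45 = -37.64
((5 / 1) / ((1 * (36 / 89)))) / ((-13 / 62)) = -13795 / 234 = -58.95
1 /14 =0.07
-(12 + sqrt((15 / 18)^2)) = -77 / 6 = -12.83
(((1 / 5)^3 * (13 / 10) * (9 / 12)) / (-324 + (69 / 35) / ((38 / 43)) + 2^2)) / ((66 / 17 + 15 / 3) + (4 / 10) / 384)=-0.00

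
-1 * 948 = -948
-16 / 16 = -1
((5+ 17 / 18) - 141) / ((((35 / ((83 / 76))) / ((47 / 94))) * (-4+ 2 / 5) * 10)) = 201773 / 3447360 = 0.06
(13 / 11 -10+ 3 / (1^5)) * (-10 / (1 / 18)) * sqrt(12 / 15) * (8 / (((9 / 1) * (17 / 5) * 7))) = 20480 * sqrt(5) / 1309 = 34.98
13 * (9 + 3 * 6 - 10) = 221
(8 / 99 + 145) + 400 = 53963 / 99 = 545.08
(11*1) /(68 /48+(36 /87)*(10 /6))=3828 /733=5.22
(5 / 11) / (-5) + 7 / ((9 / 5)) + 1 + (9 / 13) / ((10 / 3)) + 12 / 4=103033 / 12870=8.01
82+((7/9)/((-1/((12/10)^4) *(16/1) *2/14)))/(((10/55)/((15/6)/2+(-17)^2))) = -5222011/5000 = -1044.40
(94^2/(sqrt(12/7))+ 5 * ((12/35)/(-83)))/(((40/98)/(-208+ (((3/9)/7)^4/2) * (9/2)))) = 17978687/1708140 -39714919583 * sqrt(21)/52920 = -3439079.14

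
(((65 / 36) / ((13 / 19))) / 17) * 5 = 0.78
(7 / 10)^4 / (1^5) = 2401 / 10000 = 0.24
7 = 7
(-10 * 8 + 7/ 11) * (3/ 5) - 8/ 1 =-3059/ 55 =-55.62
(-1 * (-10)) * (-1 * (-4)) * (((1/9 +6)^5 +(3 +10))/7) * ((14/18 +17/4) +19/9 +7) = 2565624741080/3720087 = 689667.94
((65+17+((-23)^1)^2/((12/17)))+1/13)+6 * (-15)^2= 340313/156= 2181.49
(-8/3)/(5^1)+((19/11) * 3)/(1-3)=-1031/330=-3.12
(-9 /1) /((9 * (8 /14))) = -7 /4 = -1.75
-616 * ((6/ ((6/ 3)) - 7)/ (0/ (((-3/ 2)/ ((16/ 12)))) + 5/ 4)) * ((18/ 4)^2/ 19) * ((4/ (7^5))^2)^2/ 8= 912384/ 1082895042610448585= 0.00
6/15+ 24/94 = 154/235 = 0.66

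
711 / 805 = 0.88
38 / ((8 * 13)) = 19 / 52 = 0.37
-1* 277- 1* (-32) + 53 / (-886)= -217123 / 886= -245.06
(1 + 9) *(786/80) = 393/4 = 98.25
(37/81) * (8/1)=296/81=3.65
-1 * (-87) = 87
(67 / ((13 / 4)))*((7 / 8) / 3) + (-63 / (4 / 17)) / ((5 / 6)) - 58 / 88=-2710819 / 8580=-315.95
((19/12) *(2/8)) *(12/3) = 19/12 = 1.58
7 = 7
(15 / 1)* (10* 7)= 1050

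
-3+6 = 3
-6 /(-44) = 3 /22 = 0.14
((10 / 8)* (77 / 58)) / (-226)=-385 / 52432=-0.01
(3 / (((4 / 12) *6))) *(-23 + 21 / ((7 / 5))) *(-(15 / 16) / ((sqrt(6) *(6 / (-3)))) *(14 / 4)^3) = -5145 *sqrt(6) / 128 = -98.46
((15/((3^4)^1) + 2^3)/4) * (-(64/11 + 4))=-221/11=-20.09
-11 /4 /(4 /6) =-4.12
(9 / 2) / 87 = 3 / 58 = 0.05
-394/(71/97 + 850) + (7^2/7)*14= 8048840/82521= 97.54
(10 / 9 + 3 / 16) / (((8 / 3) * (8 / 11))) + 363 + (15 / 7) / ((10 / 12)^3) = 197499431 / 537600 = 367.37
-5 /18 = -0.28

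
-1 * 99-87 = -186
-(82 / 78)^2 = -1681 / 1521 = -1.11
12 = 12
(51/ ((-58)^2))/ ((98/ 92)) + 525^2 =22716462423/ 82418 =275625.01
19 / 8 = 2.38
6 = 6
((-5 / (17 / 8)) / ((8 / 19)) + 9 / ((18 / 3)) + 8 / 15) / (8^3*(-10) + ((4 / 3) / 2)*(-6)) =259 / 373320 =0.00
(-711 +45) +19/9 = -5975/9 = -663.89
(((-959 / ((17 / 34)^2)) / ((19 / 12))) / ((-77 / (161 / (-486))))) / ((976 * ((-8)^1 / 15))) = 110285 / 5507568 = 0.02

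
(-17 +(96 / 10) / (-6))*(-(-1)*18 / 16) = -837 / 40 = -20.92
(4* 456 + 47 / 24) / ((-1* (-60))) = 43823 / 1440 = 30.43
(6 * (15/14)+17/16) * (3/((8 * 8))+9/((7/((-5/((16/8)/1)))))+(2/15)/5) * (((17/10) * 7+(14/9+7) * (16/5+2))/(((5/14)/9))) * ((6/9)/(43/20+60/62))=-79596409069/11134080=-7148.90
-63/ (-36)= 7/ 4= 1.75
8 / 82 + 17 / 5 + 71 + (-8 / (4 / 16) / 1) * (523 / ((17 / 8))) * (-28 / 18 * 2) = 770853736 / 31365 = 24576.88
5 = 5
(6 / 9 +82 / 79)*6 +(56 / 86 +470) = 480.88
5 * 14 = 70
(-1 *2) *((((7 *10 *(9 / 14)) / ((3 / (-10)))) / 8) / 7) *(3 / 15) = 15 / 14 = 1.07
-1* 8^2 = -64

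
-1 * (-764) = 764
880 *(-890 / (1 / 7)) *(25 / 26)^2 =-856625000 / 169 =-5068786.98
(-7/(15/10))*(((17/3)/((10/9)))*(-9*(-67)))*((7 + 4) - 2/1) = -645813/5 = -129162.60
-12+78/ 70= -381/ 35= -10.89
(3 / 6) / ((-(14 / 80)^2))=-16.33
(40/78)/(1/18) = 9.23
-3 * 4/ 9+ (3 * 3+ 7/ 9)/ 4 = 1.11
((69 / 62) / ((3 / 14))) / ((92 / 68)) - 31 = -842 / 31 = -27.16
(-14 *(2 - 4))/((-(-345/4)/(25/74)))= 280/2553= 0.11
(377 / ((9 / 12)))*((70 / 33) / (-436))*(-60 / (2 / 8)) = 2111200 / 3597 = 586.93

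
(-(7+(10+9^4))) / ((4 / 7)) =-11511.50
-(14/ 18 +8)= -8.78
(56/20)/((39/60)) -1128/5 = -14384/65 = -221.29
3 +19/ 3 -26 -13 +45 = 46/ 3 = 15.33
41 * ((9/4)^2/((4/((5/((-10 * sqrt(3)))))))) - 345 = -345 - 1107 * sqrt(3)/128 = -359.98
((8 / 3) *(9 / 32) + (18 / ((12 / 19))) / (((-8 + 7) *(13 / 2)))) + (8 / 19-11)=-14.21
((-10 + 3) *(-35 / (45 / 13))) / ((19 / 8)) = 5096 / 171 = 29.80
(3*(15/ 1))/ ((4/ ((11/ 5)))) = 99/ 4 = 24.75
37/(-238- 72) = -37/310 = -0.12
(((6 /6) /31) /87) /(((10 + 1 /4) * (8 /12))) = 2 /36859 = 0.00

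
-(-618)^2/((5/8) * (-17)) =3055392/85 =35945.79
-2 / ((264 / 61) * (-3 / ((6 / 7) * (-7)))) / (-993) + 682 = 44696977 / 65538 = 682.00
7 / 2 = 3.50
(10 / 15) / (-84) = -1 / 126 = -0.01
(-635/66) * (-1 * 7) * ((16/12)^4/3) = 568960/8019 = 70.95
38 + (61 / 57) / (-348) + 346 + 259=12754487 / 19836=643.00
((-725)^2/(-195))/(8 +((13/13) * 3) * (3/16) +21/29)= -48778000/168051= -290.26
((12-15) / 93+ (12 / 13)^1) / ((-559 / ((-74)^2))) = -1965884 / 225277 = -8.73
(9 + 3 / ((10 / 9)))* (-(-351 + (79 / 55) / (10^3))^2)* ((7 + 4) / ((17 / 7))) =-305224899374501379 / 46750000000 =-6528874.85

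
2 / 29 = 0.07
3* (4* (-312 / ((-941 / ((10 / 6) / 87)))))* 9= 18720 / 27289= 0.69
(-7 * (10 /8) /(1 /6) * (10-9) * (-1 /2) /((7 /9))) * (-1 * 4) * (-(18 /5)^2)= 8748 /5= 1749.60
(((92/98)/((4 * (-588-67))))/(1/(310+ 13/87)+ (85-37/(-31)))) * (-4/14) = 19238879/16198632498545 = 0.00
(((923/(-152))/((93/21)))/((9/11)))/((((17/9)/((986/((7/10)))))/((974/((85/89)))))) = -12761782891/10013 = -1274521.41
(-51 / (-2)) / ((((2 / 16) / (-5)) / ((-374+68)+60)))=250920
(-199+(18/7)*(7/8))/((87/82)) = -32267/174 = -185.44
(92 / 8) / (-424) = -23 / 848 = -0.03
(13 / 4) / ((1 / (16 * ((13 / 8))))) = 169 / 2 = 84.50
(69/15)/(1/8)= 184/5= 36.80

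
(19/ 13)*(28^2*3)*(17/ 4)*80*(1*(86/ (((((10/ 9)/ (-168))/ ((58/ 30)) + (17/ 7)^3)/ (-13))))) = -467910623255040/ 5127947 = -91247164.46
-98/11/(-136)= 49/748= 0.07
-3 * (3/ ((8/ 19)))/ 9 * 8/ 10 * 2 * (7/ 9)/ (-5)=133/ 225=0.59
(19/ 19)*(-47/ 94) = -1/ 2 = -0.50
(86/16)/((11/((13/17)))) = 559/1496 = 0.37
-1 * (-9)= 9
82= 82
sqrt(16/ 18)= 2 *sqrt(2)/ 3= 0.94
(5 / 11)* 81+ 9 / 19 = 7794 / 209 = 37.29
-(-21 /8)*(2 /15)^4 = 0.00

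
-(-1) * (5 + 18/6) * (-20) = -160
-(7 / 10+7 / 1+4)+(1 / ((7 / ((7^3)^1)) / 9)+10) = 4393 / 10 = 439.30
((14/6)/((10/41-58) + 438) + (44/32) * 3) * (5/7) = 772853/261912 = 2.95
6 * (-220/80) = -33/2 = -16.50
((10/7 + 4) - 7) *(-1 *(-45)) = -495/7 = -70.71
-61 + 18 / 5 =-287 / 5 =-57.40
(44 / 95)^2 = 1936 / 9025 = 0.21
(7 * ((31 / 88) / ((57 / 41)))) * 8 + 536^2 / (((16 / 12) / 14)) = 1891422113 / 627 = 3016622.19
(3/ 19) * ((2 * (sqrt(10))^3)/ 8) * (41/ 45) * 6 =41 * sqrt(10)/ 19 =6.82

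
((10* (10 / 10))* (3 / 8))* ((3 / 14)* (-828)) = -9315 / 14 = -665.36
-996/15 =-332/5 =-66.40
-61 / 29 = -2.10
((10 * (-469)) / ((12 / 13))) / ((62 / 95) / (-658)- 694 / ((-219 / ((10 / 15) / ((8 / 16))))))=-208665099825 / 173487026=-1202.77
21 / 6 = 7 / 2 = 3.50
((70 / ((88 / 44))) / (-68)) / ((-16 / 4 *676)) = 0.00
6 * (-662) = -3972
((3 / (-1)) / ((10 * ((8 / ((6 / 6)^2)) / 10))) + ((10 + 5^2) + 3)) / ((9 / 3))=301 / 24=12.54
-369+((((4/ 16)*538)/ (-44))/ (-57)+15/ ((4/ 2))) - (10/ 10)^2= -1818031/ 5016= -362.45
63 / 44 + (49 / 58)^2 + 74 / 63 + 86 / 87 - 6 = -1.69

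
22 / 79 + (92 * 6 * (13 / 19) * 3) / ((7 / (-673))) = -1144576250 / 10507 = -108934.64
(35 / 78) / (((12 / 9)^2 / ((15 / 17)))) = 0.22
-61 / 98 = -0.62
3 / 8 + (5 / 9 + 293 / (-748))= 7255 / 13464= 0.54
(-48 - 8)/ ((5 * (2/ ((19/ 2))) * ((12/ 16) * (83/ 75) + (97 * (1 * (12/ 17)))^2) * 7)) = -219640/ 135513587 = -0.00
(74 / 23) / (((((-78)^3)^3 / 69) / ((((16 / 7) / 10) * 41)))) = -1517 / 77925254832603360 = -0.00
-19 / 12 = -1.58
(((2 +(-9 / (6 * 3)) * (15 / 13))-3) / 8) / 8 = -41 / 1664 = -0.02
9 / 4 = 2.25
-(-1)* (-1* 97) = -97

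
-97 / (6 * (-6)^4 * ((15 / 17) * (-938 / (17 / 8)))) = 0.00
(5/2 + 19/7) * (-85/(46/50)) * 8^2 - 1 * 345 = -5019545/161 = -31177.30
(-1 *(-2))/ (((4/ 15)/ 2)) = 15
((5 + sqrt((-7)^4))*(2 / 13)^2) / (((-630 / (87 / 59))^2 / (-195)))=-15138 / 11086985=-0.00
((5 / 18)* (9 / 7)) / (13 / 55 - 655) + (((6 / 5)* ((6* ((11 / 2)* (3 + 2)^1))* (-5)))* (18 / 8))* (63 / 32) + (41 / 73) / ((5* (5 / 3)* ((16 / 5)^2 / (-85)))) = -5165493904735 / 1177736448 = -4385.95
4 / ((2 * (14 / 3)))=3 / 7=0.43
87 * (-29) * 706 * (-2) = 3562476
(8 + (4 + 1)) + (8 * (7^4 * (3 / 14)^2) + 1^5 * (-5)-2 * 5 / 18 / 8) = 64075 / 72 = 889.93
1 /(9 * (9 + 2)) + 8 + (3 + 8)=19.01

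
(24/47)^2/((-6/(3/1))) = -288/2209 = -0.13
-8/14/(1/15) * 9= -540/7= -77.14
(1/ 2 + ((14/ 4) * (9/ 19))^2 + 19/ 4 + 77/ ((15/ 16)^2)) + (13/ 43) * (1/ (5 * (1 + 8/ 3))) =95.62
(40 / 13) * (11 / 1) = 440 / 13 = 33.85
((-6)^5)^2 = 60466176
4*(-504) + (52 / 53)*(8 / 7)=-747520 / 371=-2014.88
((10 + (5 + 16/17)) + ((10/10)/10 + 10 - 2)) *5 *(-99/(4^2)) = -404613/544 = -743.77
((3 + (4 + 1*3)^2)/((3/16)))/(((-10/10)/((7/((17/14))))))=-81536/51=-1598.75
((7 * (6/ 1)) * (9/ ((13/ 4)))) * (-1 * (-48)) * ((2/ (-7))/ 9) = -2304/ 13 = -177.23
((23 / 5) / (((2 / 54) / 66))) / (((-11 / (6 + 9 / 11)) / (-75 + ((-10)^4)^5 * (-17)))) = 95013000000000000004191750 / 11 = 8637545454545454545835614.00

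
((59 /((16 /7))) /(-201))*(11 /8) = -4543 /25728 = -0.18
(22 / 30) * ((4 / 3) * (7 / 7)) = 44 / 45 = 0.98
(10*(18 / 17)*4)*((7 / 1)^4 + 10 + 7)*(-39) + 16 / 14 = -475281944 / 119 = -3993965.92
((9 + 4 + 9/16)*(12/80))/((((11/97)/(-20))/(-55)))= 315735/16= 19733.44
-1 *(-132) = 132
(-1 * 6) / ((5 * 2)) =-3 / 5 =-0.60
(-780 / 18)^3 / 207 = -2197000 / 5589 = -393.09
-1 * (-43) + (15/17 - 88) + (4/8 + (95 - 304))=-8589/34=-252.62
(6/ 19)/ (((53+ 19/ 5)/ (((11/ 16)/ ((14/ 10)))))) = 825/ 302176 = 0.00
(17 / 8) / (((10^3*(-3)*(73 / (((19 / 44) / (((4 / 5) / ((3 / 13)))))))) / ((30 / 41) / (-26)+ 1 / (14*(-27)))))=2003569 / 53841589401600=0.00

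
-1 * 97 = -97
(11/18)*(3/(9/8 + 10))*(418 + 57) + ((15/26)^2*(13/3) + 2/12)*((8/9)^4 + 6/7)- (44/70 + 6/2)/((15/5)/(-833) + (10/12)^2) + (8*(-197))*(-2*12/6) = 210683226712484633/33025511863890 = 6379.41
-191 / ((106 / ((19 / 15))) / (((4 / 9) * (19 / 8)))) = -68951 / 28620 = -2.41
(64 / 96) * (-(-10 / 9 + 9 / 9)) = 2 / 27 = 0.07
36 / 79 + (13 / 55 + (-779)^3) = -2054008105948 / 4345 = -472729138.31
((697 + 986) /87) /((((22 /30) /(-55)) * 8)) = -42075 /232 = -181.36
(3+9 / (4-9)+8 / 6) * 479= 18202 / 15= 1213.47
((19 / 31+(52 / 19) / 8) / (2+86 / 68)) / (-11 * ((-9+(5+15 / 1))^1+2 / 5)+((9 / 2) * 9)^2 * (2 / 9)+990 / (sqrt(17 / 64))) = -287916250 / 14953516414471+561000000 * sqrt(17) / 14953516414471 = 0.00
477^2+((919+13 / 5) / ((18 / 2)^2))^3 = 20867797853 / 91125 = 229001.90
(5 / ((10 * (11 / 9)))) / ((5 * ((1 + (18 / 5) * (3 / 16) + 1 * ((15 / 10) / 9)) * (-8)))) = -27 / 4862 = -0.01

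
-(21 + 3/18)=-21.17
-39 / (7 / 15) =-585 / 7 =-83.57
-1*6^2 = -36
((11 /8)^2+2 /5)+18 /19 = 19687 /6080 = 3.24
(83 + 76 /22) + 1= 962 /11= 87.45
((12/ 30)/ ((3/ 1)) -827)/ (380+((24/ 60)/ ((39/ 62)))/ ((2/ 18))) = -161239/ 75216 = -2.14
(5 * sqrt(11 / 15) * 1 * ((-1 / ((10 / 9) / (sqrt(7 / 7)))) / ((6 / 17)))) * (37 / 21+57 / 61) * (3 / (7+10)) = -1727 * sqrt(165) / 4270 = -5.20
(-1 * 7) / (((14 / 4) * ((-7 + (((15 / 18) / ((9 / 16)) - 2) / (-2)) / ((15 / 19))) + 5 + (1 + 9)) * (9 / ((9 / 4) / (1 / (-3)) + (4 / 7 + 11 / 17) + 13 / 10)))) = 90639 / 802774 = 0.11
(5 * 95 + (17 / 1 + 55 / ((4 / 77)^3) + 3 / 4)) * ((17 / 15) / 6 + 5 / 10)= 270613.33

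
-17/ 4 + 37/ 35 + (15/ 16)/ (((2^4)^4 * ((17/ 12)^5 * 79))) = -12835688894121/ 4020126315520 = -3.19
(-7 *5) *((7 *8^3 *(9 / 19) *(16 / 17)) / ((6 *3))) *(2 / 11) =-2007040 / 3553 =-564.89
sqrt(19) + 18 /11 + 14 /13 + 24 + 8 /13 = sqrt(19) + 3908 /143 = 31.69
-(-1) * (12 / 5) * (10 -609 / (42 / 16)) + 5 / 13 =-34607 / 65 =-532.42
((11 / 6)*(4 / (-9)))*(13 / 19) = -0.56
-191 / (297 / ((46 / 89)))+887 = 23437285 / 26433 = 886.67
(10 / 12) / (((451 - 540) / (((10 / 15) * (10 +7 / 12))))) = -635 / 9612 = -0.07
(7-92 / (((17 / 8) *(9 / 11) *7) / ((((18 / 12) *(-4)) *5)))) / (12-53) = -83459 / 14637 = -5.70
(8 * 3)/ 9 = 8/ 3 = 2.67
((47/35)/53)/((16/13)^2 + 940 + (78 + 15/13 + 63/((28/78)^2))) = 31772/1892959925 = 0.00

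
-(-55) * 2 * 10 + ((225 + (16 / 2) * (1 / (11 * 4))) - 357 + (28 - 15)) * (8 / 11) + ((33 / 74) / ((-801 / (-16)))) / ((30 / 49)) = 18174262016 / 17930385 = 1013.60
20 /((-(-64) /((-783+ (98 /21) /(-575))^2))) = 1824360774721 /9522000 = 191594.28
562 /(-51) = -562 /51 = -11.02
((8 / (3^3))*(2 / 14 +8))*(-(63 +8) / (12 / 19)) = -51262 / 189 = -271.23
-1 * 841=-841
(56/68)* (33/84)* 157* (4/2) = 1727/17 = 101.59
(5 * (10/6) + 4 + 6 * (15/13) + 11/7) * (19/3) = 108034/819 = 131.91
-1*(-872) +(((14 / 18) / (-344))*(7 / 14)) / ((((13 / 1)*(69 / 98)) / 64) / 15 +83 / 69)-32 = 284283336400 / 338432919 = 840.00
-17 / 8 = -2.12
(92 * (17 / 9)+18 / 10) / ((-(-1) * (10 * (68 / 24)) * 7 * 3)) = 7901 / 26775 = 0.30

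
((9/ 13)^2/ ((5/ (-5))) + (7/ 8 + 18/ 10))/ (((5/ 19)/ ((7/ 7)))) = 282017/ 33800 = 8.34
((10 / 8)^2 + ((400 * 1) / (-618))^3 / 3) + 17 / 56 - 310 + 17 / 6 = -3027407766449 / 9913219344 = -305.39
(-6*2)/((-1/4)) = 48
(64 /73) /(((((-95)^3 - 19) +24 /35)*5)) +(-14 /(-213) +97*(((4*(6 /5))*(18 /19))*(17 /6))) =3077897034960134 /2462644374485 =1249.83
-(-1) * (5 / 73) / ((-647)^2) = 5 / 30558457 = 0.00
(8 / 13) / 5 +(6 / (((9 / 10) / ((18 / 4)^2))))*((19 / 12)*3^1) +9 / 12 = 41738 / 65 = 642.12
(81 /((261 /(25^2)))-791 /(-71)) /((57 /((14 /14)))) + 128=15444778 /117363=131.60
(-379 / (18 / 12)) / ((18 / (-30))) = 3790 / 9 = 421.11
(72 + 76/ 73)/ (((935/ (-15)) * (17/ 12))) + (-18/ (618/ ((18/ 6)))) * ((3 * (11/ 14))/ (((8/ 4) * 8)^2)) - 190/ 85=-262421558779/ 85667997184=-3.06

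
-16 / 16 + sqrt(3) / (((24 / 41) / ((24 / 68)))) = -1 + 41 *sqrt(3) / 68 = 0.04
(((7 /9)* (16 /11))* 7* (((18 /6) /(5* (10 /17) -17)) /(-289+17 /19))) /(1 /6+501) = 2128 /181824269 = 0.00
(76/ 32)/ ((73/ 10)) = 95/ 292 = 0.33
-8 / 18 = -0.44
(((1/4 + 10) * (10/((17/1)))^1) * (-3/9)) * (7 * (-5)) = 7175/102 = 70.34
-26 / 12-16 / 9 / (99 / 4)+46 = 43.76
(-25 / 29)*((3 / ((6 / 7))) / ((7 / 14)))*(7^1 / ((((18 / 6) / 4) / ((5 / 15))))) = -4900 / 261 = -18.77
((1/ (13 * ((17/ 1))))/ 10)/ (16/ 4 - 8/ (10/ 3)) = 1/ 3536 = 0.00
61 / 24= 2.54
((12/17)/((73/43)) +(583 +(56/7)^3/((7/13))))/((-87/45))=-199923435/251923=-793.59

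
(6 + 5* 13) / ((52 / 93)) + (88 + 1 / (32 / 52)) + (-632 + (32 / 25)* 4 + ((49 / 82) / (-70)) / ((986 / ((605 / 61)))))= -328812484321 / 801445450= -410.27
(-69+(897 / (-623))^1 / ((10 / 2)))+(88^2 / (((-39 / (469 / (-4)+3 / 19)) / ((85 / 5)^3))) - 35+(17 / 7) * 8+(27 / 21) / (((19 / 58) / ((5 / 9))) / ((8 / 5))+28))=495801565465149727 / 4340433435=114228584.06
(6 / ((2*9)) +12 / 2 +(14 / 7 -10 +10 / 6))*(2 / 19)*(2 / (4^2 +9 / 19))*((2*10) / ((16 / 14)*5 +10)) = 0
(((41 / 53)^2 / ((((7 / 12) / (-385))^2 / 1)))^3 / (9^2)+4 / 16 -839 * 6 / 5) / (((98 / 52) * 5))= 1260245289027100021959457313 / 54302684766050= 23207789715307.12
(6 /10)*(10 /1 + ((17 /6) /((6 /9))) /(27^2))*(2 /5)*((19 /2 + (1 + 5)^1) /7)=904487 /170100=5.32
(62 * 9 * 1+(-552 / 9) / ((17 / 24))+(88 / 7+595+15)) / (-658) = -65092 / 39151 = -1.66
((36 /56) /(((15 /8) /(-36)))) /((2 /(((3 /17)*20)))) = -2592 /119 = -21.78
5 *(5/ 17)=25/ 17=1.47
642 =642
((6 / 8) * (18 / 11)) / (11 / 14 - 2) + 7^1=5.99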